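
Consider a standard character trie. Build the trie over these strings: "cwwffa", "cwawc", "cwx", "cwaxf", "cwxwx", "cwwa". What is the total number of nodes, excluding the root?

15

Trie structure (* marks end of a word):
(root)
└─ c
   └─ w
      ├─ a
      │  ├─ w
      │  │  └─ c *
      │  └─ x
      │     └─ f *
      ├─ w
      │  ├─ a *
      │  └─ f
      │     └─ f
      │        └─ a *
      └─ x *
         └─ w
            └─ x *
Counting every labelled node above: 15.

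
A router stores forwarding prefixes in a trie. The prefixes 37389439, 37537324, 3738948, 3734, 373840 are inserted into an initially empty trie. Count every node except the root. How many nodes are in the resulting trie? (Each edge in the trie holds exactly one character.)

Count nodes per top-level branch (shared prefixes stored once):
  '3'-branch (3734, 373840, 37389439, 3738948, 37537324): 18 nodes
Sum: 18

18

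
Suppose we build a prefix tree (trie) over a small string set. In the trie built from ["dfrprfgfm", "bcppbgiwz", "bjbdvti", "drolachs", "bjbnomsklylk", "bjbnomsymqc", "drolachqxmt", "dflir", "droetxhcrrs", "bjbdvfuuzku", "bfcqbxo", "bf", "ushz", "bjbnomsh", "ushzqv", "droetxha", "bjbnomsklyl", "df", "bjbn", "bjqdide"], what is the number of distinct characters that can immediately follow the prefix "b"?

3

Follow the path "b" to its node, then look at its outgoing edges.
Characters that immediately follow "b" among the stored strings: {c, f, j}.
That node has 3 child edges.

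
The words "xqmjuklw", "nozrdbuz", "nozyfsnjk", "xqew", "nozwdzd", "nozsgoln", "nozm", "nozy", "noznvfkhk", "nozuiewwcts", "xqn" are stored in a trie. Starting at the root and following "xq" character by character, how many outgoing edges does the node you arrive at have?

3

Follow the path "xq" to its node, then look at its outgoing edges.
Distinct next characters after "xq": e, m, n.
That node has 3 child edges.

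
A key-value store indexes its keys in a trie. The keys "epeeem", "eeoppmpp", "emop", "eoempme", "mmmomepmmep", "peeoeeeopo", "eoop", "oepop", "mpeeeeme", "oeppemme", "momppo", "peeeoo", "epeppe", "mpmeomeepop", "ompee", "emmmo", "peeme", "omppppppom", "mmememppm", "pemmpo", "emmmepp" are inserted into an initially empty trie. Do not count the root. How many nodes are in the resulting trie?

112

For each word, the new-node count is its length minus the longest prefix already in the trie:
  "epeeem" → 6 new (e, p, e, e, e, m)
  "eeoppmpp" → prefix "e" already present; 7 new (e, o, p, p, m, p, p)
  "emop" → prefix "e" already present; 3 new (m, o, p)
  "eoempme" → prefix "e" already present; 6 new (o, e, m, p, m, e)
  "mmmomepmmep" → 11 new (m, m, m, o, m, e, p, m, m, e, p)
  "peeoeeeopo" → 10 new (p, e, e, o, e, e, e, o, p, o)
  "eoop" → prefix "eo" already present; 2 new (o, p)
  "oepop" → 5 new (o, e, p, o, p)
  "mpeeeeme" → prefix "m" already present; 7 new (p, e, e, e, e, m, e)
  "oeppemme" → prefix "oep" already present; 5 new (p, e, m, m, e)
  "momppo" → prefix "m" already present; 5 new (o, m, p, p, o)
  "peeeoo" → prefix "pee" already present; 3 new (e, o, o)
  "epeppe" → prefix "epe" already present; 3 new (p, p, e)
  "mpmeomeepop" → prefix "mp" already present; 9 new (m, e, o, m, e, e, p, o, p)
  "ompee" → prefix "o" already present; 4 new (m, p, e, e)
  "emmmo" → prefix "em" already present; 3 new (m, m, o)
  "peeme" → prefix "pee" already present; 2 new (m, e)
  "omppppppom" → prefix "omp" already present; 7 new (p, p, p, p, p, o, m)
  "mmememppm" → prefix "mm" already present; 7 new (e, m, e, m, p, p, m)
  "pemmpo" → prefix "pe" already present; 4 new (m, m, p, o)
  "emmmepp" → prefix "emmm" already present; 3 new (e, p, p)
Total nodes = 6 + 7 + 3 + 6 + 11 + 10 + 2 + 5 + 7 + 5 + 5 + 3 + 3 + 9 + 4 + 3 + 2 + 7 + 7 + 4 + 3 = 112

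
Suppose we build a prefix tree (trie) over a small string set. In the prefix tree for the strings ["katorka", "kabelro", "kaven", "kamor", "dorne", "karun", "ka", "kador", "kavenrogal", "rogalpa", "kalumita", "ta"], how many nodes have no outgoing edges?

10

A leaf is a node with no children — equivalently, the end of a word that is not a proper prefix of any other stored word.
Those words: "dorne", "kabelro", "kador", "kalumita", "kamor", "karun", "katorka", "kavenrogal", "rogalpa", "ta"
Leaf count: 10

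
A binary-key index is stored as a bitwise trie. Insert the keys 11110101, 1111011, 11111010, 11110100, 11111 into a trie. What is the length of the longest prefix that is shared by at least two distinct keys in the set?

The deepest shared node is where two words last agree before diverging.
"11110100" and "11110101" agree on "1111010" (7 characters) before diverging; nothing deeper is shared.
Longest shared-prefix length: 7

7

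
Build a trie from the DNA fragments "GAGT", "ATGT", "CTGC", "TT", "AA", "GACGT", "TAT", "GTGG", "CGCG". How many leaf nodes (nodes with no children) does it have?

Leaves are exactly the stored words that no other stored word extends.
Those words: "AA", "ATGT", "CGCG", "CTGC", "GACGT", "GAGT", "GTGG", "TAT", "TT"
Leaf count: 9

9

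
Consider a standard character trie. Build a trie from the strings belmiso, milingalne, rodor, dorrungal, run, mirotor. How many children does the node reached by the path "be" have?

The children of the "be" node are the distinct next characters among strings starting with "be".
Characters that immediately follow "be" among the stored strings: {l}.
That node has 1 child edge.

1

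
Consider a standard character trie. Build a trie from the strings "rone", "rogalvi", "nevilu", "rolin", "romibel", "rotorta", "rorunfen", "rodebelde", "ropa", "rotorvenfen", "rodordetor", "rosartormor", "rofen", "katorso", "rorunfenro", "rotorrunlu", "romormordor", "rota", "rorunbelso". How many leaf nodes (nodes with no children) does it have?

A leaf is a node with no children — equivalently, the end of a word that is not a proper prefix of any other stored word.
Those words: "katorso", "nevilu", "rodebelde", "rodordetor", "rofen", "rogalvi", "rolin", "romibel", "romormordor", "rone", "ropa", "rorunbelso", "rorunfenro", "rosartormor", "rota", "rotorrunlu", "rotorta", "rotorvenfen"
Leaf count: 18

18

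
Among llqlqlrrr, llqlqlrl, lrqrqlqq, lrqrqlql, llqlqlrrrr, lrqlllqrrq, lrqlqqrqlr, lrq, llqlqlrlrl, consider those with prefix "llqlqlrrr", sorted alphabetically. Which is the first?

llqlqlrrr

DFS of the "llqlqlrrr" subtree visits, in order: "llqlqlrrr", "llqlqlrrrr"
The 1st is llqlqlrrr.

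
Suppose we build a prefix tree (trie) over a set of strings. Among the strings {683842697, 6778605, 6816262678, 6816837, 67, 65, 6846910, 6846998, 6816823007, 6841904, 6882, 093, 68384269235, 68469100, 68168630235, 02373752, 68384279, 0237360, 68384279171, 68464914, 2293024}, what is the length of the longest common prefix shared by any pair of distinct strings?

Equivalently: take the maximum, over all pairs, of their longest common prefix length.
e.g. "68384269235" and "683842697" share the prefix "68384269" of length 8; no pair shares a longer one.
Longest shared-prefix length: 8

8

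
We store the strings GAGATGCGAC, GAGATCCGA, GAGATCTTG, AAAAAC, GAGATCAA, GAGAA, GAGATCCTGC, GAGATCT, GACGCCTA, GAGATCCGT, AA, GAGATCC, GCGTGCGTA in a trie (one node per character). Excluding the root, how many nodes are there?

44

Trace insertions, counting only characters that open a new branch:
  "GAGATGCGAC" → 10 new (G, A, G, A, T, G, C, G, A, C)
  "GAGATCCGA" → prefix "GAGAT" already present; 4 new (C, C, G, A)
  "GAGATCTTG" → prefix "GAGATC" already present; 3 new (T, T, G)
  "AAAAAC" → 6 new (A, A, A, A, A, C)
  "GAGATCAA" → prefix "GAGATC" already present; 2 new (A, A)
  "GAGAA" → prefix "GAGA" already present; 1 new (A)
  "GAGATCCTGC" → prefix "GAGATCC" already present; 3 new (T, G, C)
  "GAGATCT" → prefix "GAGATCT" already present; 0 new (none)
  "GACGCCTA" → prefix "GA" already present; 6 new (C, G, C, C, T, A)
  "GAGATCCGT" → prefix "GAGATCCG" already present; 1 new (T)
  "AA" → prefix "AA" already present; 0 new (none)
  "GAGATCC" → prefix "GAGATCC" already present; 0 new (none)
  "GCGTGCGTA" → prefix "G" already present; 8 new (C, G, T, G, C, G, T, A)
Total nodes = 10 + 4 + 3 + 6 + 2 + 1 + 3 + 0 + 6 + 1 + 0 + 0 + 8 = 44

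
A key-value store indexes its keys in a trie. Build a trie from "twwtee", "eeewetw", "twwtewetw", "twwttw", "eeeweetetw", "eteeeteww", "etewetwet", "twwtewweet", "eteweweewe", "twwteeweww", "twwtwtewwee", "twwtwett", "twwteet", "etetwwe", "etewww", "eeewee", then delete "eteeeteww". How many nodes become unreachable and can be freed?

6

After clearing the end-marker at "eteeeteww", prune upward until reaching a node still needed by another word.
The suffix "eeteww" (6 nodes) is used only by "eteeeteww"; the node for "ete" still has the child "w", so pruning stops there.
Nodes removed: 6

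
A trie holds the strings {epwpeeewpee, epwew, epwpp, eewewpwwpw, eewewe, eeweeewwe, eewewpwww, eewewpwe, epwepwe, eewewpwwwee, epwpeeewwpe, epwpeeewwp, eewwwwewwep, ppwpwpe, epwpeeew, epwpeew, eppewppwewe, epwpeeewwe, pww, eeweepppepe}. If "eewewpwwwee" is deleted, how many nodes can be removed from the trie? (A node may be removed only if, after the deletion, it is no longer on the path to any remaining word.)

2

A node on "eewewpwwwee"'s path can go only if nothing else ends at it or branches off below it.
The suffix "ee" (2 nodes) is used only by "eewewpwwwee"; "eewewpwww" is itself a stored word, so pruning stops there.
Nodes removed: 2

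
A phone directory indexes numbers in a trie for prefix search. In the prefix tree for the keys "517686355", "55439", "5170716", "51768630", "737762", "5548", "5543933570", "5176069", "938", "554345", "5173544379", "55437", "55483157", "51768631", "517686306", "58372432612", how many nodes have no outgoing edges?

13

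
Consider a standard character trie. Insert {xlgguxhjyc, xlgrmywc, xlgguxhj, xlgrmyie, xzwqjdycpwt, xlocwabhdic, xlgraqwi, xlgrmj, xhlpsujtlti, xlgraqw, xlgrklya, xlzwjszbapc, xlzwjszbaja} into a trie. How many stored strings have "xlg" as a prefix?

Filter for entries beginning with "xlg":
Matches: "xlgguxhj", "xlgguxhjyc", "xlgraqw", "xlgraqwi", "xlgrklya", "xlgrmj", "xlgrmyie", "xlgrmywc"
Count: 8

8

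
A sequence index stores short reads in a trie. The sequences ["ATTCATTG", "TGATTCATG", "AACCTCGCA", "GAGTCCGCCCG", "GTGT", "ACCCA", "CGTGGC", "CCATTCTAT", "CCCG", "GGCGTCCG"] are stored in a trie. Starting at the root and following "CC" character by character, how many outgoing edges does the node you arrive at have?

The children of the "CC" node are the distinct next characters among strings starting with "CC".
Characters that immediately follow "CC" among the stored strings: {A, C}.
That node has 2 child edges.

2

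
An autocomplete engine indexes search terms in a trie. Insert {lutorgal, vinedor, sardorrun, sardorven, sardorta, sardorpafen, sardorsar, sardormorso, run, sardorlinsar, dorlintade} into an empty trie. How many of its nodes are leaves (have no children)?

A leaf is a node with no children — equivalently, the end of a word that is not a proper prefix of any other stored word.
Those words: "dorlintade", "lutorgal", "run", "sardorlinsar", "sardormorso", "sardorpafen", "sardorrun", "sardorsar", "sardorta", "sardorven", "vinedor"
Leaf count: 11

11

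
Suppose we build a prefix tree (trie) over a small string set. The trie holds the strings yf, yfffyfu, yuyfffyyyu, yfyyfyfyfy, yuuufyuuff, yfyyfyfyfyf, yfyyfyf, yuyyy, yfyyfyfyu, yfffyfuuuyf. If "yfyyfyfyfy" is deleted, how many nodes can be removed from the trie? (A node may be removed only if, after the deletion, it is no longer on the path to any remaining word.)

0

A node on "yfyyfyfyfy"'s path can go only if nothing else ends at it or branches off below it.
Every node on "yfyyfyfyfy" is still needed (e.g. by "yfyyfyfyfyf"), so nothing is freed.
Nodes removed: 0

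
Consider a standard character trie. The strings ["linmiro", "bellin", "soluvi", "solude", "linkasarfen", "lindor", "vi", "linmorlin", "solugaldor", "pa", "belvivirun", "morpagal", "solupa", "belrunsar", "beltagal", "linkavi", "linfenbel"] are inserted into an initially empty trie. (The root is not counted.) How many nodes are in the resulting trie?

83

For each word, the new-node count is its length minus the longest prefix already in the trie:
  "linmiro" → 7 new (l, i, n, m, i, r, o)
  "bellin" → 6 new (b, e, l, l, i, n)
  "soluvi" → 6 new (s, o, l, u, v, i)
  "solude" → prefix "solu" already present; 2 new (d, e)
  "linkasarfen" → prefix "lin" already present; 8 new (k, a, s, a, r, f, e, n)
  "lindor" → prefix "lin" already present; 3 new (d, o, r)
  "vi" → 2 new (v, i)
  "linmorlin" → prefix "linm" already present; 5 new (o, r, l, i, n)
  "solugaldor" → prefix "solu" already present; 6 new (g, a, l, d, o, r)
  "pa" → 2 new (p, a)
  "belvivirun" → prefix "bel" already present; 7 new (v, i, v, i, r, u, n)
  "morpagal" → 8 new (m, o, r, p, a, g, a, l)
  "solupa" → prefix "solu" already present; 2 new (p, a)
  "belrunsar" → prefix "bel" already present; 6 new (r, u, n, s, a, r)
  "beltagal" → prefix "bel" already present; 5 new (t, a, g, a, l)
  "linkavi" → prefix "linka" already present; 2 new (v, i)
  "linfenbel" → prefix "lin" already present; 6 new (f, e, n, b, e, l)
Total nodes = 7 + 6 + 6 + 2 + 8 + 3 + 2 + 5 + 6 + 2 + 7 + 8 + 2 + 6 + 5 + 2 + 6 = 83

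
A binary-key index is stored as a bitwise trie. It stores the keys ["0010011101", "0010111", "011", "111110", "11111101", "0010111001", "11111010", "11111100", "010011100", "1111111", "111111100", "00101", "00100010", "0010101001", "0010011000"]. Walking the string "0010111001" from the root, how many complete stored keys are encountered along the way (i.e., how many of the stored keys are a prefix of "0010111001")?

Walk "0010111001" from the root; an end-of-word marker is hit whenever a stored word is a prefix of "0010111001".
Prefixes of the query that are stored words: "00101", "0010111", "0010111001"
Count: 3

3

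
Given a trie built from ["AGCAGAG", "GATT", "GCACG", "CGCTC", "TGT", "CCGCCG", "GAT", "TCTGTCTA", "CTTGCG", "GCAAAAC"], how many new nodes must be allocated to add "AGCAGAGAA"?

2

The longest prefix of "AGCAGAGAA" already in the trie is "AGCAGAG" (length 7).
Each of the 2 remaining characters creates one node.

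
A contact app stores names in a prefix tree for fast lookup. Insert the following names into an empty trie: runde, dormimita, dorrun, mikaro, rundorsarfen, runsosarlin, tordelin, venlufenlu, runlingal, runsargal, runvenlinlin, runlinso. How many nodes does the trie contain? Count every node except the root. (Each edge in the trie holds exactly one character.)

Trace insertions, counting only characters that open a new branch:
  "runde" → 5 new (r, u, n, d, e)
  "dormimita" → 9 new (d, o, r, m, i, m, i, t, a)
  "dorrun" → prefix "dor" already present; 3 new (r, u, n)
  "mikaro" → 6 new (m, i, k, a, r, o)
  "rundorsarfen" → prefix "rund" already present; 8 new (o, r, s, a, r, f, e, n)
  "runsosarlin" → prefix "run" already present; 8 new (s, o, s, a, r, l, i, n)
  "tordelin" → 8 new (t, o, r, d, e, l, i, n)
  "venlufenlu" → 10 new (v, e, n, l, u, f, e, n, l, u)
  "runlingal" → prefix "run" already present; 6 new (l, i, n, g, a, l)
  "runsargal" → prefix "runs" already present; 5 new (a, r, g, a, l)
  "runvenlinlin" → prefix "run" already present; 9 new (v, e, n, l, i, n, l, i, n)
  "runlinso" → prefix "runlin" already present; 2 new (s, o)
Total nodes = 5 + 9 + 3 + 6 + 8 + 8 + 8 + 10 + 6 + 5 + 9 + 2 = 79

79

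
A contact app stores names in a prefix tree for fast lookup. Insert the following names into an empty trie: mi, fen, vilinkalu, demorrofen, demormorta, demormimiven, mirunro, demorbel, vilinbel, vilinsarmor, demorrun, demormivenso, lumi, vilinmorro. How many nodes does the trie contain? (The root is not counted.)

Insert word by word; a character creates a node only if that edge doesn't already exist:
  "mi" → 2 new (m, i)
  "fen" → 3 new (f, e, n)
  "vilinkalu" → 9 new (v, i, l, i, n, k, a, l, u)
  "demorrofen" → 10 new (d, e, m, o, r, r, o, f, e, n)
  "demormorta" → prefix "demor" already present; 5 new (m, o, r, t, a)
  "demormimiven" → prefix "demorm" already present; 6 new (i, m, i, v, e, n)
  "mirunro" → prefix "mi" already present; 5 new (r, u, n, r, o)
  "demorbel" → prefix "demor" already present; 3 new (b, e, l)
  "vilinbel" → prefix "vilin" already present; 3 new (b, e, l)
  "vilinsarmor" → prefix "vilin" already present; 6 new (s, a, r, m, o, r)
  "demorrun" → prefix "demorr" already present; 2 new (u, n)
  "demormivenso" → prefix "demormi" already present; 5 new (v, e, n, s, o)
  "lumi" → 4 new (l, u, m, i)
  "vilinmorro" → prefix "vilin" already present; 5 new (m, o, r, r, o)
Total nodes = 2 + 3 + 9 + 10 + 5 + 6 + 5 + 3 + 3 + 6 + 2 + 5 + 4 + 5 = 68

68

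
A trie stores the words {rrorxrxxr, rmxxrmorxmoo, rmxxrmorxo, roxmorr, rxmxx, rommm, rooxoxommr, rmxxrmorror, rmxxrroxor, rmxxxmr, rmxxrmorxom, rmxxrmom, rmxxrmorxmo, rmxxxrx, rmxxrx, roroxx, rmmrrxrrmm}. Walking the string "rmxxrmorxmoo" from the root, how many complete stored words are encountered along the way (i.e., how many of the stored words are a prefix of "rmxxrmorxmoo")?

2

Check each prefix of "rmxxrmorxmoo" against the stored set — each match is an end-marker on the path.
Prefixes of the query that are stored words: "rmxxrmorxmo", "rmxxrmorxmoo"
Count: 2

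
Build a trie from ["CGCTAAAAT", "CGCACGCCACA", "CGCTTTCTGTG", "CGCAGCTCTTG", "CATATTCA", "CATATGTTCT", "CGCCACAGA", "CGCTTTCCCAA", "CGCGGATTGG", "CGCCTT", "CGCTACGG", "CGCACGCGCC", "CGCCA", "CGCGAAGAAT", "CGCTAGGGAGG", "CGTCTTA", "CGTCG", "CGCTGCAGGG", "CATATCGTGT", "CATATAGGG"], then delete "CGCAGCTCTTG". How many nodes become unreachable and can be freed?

Walk "CGCAGCTCTTG" from the leaf back toward the root, removing each node that no remaining word uses.
The suffix "GCTCTTG" (7 nodes) is used only by "CGCAGCTCTTG"; the node for "CGCA" still has the child "C", so pruning stops there.
Nodes removed: 7

7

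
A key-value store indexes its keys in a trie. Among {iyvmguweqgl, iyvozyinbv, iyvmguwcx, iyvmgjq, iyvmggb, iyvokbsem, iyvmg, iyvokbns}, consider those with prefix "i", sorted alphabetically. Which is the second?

DFS of the "i" subtree visits, in order: "iyvmg", "iyvmggb", "iyvmgjq", "iyvmguwcx", "iyvmguweqgl", "iyvokbns", "iyvokbsem", "iyvozyinbv"
The 2nd is iyvmggb.

iyvmggb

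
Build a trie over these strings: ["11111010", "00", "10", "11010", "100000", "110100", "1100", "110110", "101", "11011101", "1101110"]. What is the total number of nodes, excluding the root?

26

Trace insertions, counting only characters that open a new branch:
  "11111010" → 8 new (1, 1, 1, 1, 1, 0, 1, 0)
  "00" → 2 new (0, 0)
  "10" → prefix "1" already present; 1 new (0)
  "11010" → prefix "11" already present; 3 new (0, 1, 0)
  "100000" → prefix "10" already present; 4 new (0, 0, 0, 0)
  "110100" → prefix "11010" already present; 1 new (0)
  "1100" → prefix "110" already present; 1 new (0)
  "110110" → prefix "1101" already present; 2 new (1, 0)
  "101" → prefix "10" already present; 1 new (1)
  "11011101" → prefix "11011" already present; 3 new (1, 0, 1)
  "1101110" → prefix "1101110" already present; 0 new (none)
Total nodes = 8 + 2 + 1 + 3 + 4 + 1 + 1 + 2 + 1 + 3 + 0 = 26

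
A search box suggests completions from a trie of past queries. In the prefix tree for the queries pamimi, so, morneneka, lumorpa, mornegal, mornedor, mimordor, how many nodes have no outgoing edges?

7

A leaf is a node with no children — equivalently, the end of a word that is not a proper prefix of any other stored word.
Those words: "lumorpa", "mimordor", "mornedor", "mornegal", "morneneka", "pamimi", "so"
Leaf count: 7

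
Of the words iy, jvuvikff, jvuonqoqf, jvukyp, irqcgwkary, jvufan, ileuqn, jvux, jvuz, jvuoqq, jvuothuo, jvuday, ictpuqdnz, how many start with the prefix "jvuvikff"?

Filter for entries beginning with "jvuvikff":
Words under "jvuvikff": jvuvikff
Count: 1

1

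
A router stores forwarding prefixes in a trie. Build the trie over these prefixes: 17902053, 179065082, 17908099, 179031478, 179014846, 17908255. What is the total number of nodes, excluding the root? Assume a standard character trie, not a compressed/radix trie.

30

Count nodes per top-level branch (shared prefixes stored once):
  '1'-branch (179014846, 17902053, 179031478, 179065082, 17908099, 17908255): 30 nodes
Sum: 30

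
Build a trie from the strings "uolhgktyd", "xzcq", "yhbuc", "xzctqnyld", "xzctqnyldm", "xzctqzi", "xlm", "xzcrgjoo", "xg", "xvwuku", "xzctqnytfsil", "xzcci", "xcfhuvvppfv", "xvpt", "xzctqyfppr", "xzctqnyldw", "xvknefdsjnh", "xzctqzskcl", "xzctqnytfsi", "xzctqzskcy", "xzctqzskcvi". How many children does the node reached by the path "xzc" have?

Walk "xzc" from the root, arriving at one node.
Distinct next characters after "xzc": c, q, r, t.
That node has 4 child edges.

4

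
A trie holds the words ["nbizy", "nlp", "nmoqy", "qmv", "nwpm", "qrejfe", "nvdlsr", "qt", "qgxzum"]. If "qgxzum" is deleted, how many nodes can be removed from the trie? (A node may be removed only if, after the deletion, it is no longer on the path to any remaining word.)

5

A node on "qgxzum"'s path can go only if nothing else ends at it or branches off below it.
The suffix "gxzum" (5 nodes) is used only by "qgxzum"; the node for "q" still has the child "m", so pruning stops there.
Nodes removed: 5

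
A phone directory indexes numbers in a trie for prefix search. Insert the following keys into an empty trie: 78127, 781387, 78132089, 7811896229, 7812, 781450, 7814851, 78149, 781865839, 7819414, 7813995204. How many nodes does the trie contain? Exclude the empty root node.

42

Insert word by word; a character creates a node only if that edge doesn't already exist:
  "78127" → 5 new (7, 8, 1, 2, 7)
  "781387" → prefix "781" already present; 3 new (3, 8, 7)
  "78132089" → prefix "7813" already present; 4 new (2, 0, 8, 9)
  "7811896229" → prefix "781" already present; 7 new (1, 8, 9, 6, 2, 2, 9)
  "7812" → prefix "7812" already present; 0 new (none)
  "781450" → prefix "781" already present; 3 new (4, 5, 0)
  "7814851" → prefix "7814" already present; 3 new (8, 5, 1)
  "78149" → prefix "7814" already present; 1 new (9)
  "781865839" → prefix "781" already present; 6 new (8, 6, 5, 8, 3, 9)
  "7819414" → prefix "781" already present; 4 new (9, 4, 1, 4)
  "7813995204" → prefix "7813" already present; 6 new (9, 9, 5, 2, 0, 4)
Total nodes = 5 + 3 + 4 + 7 + 0 + 3 + 3 + 1 + 6 + 4 + 6 = 42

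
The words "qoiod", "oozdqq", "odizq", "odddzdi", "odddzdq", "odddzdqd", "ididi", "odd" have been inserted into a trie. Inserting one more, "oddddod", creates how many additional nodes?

3

"oddd" is already a path in the trie; the remaining "dod" must be added.
New nodes needed: |"oddddod"| − 4 = 7 − 4 = 3.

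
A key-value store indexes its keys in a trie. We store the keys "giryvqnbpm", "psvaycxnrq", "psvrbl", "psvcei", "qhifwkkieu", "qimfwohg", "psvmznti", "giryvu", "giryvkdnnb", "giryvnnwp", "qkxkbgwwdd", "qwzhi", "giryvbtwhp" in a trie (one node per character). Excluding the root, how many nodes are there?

Trace insertions, counting only characters that open a new branch:
  "giryvqnbpm" → 10 new (g, i, r, y, v, q, n, b, p, m)
  "psvaycxnrq" → 10 new (p, s, v, a, y, c, x, n, r, q)
  "psvrbl" → prefix "psv" already present; 3 new (r, b, l)
  "psvcei" → prefix "psv" already present; 3 new (c, e, i)
  "qhifwkkieu" → 10 new (q, h, i, f, w, k, k, i, e, u)
  "qimfwohg" → prefix "q" already present; 7 new (i, m, f, w, o, h, g)
  "psvmznti" → prefix "psv" already present; 5 new (m, z, n, t, i)
  "giryvu" → prefix "giryv" already present; 1 new (u)
  "giryvkdnnb" → prefix "giryv" already present; 5 new (k, d, n, n, b)
  "giryvnnwp" → prefix "giryv" already present; 4 new (n, n, w, p)
  "qkxkbgwwdd" → prefix "q" already present; 9 new (k, x, k, b, g, w, w, d, d)
  "qwzhi" → prefix "q" already present; 4 new (w, z, h, i)
  "giryvbtwhp" → prefix "giryv" already present; 5 new (b, t, w, h, p)
Total nodes = 10 + 10 + 3 + 3 + 10 + 7 + 5 + 1 + 5 + 4 + 9 + 4 + 5 = 76

76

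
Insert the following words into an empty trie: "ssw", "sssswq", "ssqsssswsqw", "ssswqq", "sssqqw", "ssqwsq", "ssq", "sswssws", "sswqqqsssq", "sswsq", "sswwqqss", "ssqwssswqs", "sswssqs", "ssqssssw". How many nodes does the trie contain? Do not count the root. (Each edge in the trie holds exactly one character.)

For each word, the new-node count is its length minus the longest prefix already in the trie:
  "ssw" → 3 new (s, s, w)
  "sssswq" → prefix "ss" already present; 4 new (s, s, w, q)
  "ssqsssswsqw" → prefix "ss" already present; 9 new (q, s, s, s, s, w, s, q, w)
  "ssswqq" → prefix "sss" already present; 3 new (w, q, q)
  "sssqqw" → prefix "sss" already present; 3 new (q, q, w)
  "ssqwsq" → prefix "ssq" already present; 3 new (w, s, q)
  "ssq" → prefix "ssq" already present; 0 new (none)
  "sswssws" → prefix "ssw" already present; 4 new (s, s, w, s)
  "sswqqqsssq" → prefix "ssw" already present; 7 new (q, q, q, s, s, s, q)
  "sswsq" → prefix "ssws" already present; 1 new (q)
  "sswwqqss" → prefix "ssw" already present; 5 new (w, q, q, s, s)
  "ssqwssswqs" → prefix "ssqws" already present; 5 new (s, s, w, q, s)
  "sswssqs" → prefix "sswss" already present; 2 new (q, s)
  "ssqssssw" → prefix "ssqssssw" already present; 0 new (none)
Total nodes = 3 + 4 + 9 + 3 + 3 + 3 + 0 + 4 + 7 + 1 + 5 + 5 + 2 + 0 = 49

49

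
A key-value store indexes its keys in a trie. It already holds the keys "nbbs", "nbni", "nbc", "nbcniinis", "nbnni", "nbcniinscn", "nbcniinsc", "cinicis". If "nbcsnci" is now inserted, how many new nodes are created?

4

Walking "nbcsnci" from the root, the first 3 characters ("nbc") follow existing edges; "s" is the first miss.
Each of the 4 remaining characters creates one node.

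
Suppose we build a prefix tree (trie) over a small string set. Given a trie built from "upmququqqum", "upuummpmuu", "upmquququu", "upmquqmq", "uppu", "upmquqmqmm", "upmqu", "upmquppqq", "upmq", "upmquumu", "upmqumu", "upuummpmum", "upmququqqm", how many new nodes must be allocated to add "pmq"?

"pmq" shares no prefix with any stored word, so all 3 characters open new nodes.
3 − 0 = 3 new nodes.

3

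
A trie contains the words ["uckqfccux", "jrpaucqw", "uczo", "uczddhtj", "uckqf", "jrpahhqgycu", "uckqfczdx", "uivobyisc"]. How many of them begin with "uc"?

5

Walk to "uc"; the words in its subtree are exactly those with that prefix.
Words under "uc": uckqf, uckqfccux, uckqfczdx, uczddhtj, uczo
Count: 5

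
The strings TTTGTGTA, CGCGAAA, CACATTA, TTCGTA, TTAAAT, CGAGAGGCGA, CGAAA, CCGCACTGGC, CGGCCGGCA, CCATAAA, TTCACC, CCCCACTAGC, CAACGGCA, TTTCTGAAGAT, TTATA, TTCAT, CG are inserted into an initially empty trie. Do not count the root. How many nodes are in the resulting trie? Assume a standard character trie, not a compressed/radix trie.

Count nodes per top-level branch (shared prefixes stored once):
  'C'-branch (CAACGGCA, CACATTA, CCATAAA, CCCCACTAGC, CCGCACTGGC, CG, CGAAA, CGAGAGGCGA, CGCGAAA, CGGCCGGCA): 58 nodes
  'T'-branch (TTAAAT, TTATA, TTCACC, TTCAT, TTCGTA, TTTCTGAAGAT, TTTGTGTA): 30 nodes
Sum: 88

88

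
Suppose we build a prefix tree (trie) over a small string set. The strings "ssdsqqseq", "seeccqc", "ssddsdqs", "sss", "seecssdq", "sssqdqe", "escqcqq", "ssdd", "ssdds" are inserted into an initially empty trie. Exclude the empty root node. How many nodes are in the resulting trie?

Trie structure (* marks end of a word):
(root)
├─ e
│  └─ s
│     └─ c
│        └─ q
│           └─ c
│              └─ q
│                 └─ q *
└─ s
   ├─ e
   │  └─ e
   │     └─ c
   │        ├─ c
   │        │  └─ q
   │        │     └─ c *
   │        └─ s
   │           └─ s
   │              └─ d
   │                 └─ q *
   └─ s
      ├─ d
      │  ├─ d *
      │  │  └─ s *
      │  │     └─ d
      │  │        └─ q
      │  │           └─ s *
      │  └─ s
      │     └─ q
      │        └─ q
      │           └─ s
      │              └─ e
      │                 └─ q *
      └─ s *
         └─ q
            └─ d
               └─ q
                  └─ e *
Counting every labelled node above: 36.

36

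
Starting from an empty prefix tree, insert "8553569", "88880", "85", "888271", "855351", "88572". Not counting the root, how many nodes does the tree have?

18

Insert word by word; a character creates a node only if that edge doesn't already exist:
  "8553569" → 7 new (8, 5, 5, 3, 5, 6, 9)
  "88880" → prefix "8" already present; 4 new (8, 8, 8, 0)
  "85" → prefix "85" already present; 0 new (none)
  "888271" → prefix "888" already present; 3 new (2, 7, 1)
  "855351" → prefix "85535" already present; 1 new (1)
  "88572" → prefix "88" already present; 3 new (5, 7, 2)
Total nodes = 7 + 4 + 0 + 3 + 1 + 3 = 18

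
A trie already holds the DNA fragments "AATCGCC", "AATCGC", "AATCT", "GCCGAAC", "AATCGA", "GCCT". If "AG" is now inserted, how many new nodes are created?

1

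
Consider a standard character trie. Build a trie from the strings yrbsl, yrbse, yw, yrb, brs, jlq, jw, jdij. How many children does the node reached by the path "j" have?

Follow the path "j" to its node, then look at its outgoing edges.
Distinct next characters after "j": d, l, w.
That node has 3 child edges.

3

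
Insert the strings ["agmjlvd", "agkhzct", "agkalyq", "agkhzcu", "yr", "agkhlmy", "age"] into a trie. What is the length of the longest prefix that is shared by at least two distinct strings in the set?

Look for the deepest trie node that still has at least two words in its subtree.
e.g. "agkhzct" and "agkhzcu" share the prefix "agkhzc" of length 6; no pair shares a longer one.
Longest shared-prefix length: 6

6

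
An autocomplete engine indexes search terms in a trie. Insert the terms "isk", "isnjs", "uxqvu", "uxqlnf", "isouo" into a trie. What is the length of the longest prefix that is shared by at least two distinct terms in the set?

The deepest shared node is where two words last agree before diverging.
e.g. "uxqlnf" and "uxqvu" share the prefix "uxq" of length 3; no pair shares a longer one.
Longest shared-prefix length: 3

3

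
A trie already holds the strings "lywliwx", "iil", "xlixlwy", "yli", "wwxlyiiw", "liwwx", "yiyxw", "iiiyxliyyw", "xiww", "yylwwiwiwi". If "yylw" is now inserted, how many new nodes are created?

"yylw" is already a full path in the trie; only an end-marker is added.
No new nodes are needed: 0.

0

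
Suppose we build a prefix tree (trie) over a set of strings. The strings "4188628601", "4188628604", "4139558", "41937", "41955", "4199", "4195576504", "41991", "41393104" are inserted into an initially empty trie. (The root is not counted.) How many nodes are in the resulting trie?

Trace insertions, counting only characters that open a new branch:
  "4188628601" → 10 new (4, 1, 8, 8, 6, 2, 8, 6, 0, 1)
  "4188628604" → prefix "418862860" already present; 1 new (4)
  "4139558" → prefix "41" already present; 5 new (3, 9, 5, 5, 8)
  "41937" → prefix "41" already present; 3 new (9, 3, 7)
  "41955" → prefix "419" already present; 2 new (5, 5)
  "4199" → prefix "419" already present; 1 new (9)
  "4195576504" → prefix "41955" already present; 5 new (7, 6, 5, 0, 4)
  "41991" → prefix "4199" already present; 1 new (1)
  "41393104" → prefix "4139" already present; 4 new (3, 1, 0, 4)
Total nodes = 10 + 1 + 5 + 3 + 2 + 1 + 5 + 1 + 4 = 32

32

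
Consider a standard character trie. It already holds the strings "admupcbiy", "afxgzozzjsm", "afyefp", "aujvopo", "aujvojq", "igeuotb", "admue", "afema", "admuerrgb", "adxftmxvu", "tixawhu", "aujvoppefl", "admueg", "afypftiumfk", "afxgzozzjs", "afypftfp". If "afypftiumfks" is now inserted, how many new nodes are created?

Walking "afypftiumfks" from the root, the first 11 characters ("afypftiumfk") follow existing edges; "s" is the first miss.
Each of the 1 remaining characters creates one node.

1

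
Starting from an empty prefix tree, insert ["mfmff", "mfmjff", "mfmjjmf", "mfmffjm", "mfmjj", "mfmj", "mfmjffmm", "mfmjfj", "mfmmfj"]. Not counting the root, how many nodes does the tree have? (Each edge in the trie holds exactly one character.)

19

Trace insertions, counting only characters that open a new branch:
  "mfmff" → 5 new (m, f, m, f, f)
  "mfmjff" → prefix "mfm" already present; 3 new (j, f, f)
  "mfmjjmf" → prefix "mfmj" already present; 3 new (j, m, f)
  "mfmffjm" → prefix "mfmff" already present; 2 new (j, m)
  "mfmjj" → prefix "mfmjj" already present; 0 new (none)
  "mfmj" → prefix "mfmj" already present; 0 new (none)
  "mfmjffmm" → prefix "mfmjff" already present; 2 new (m, m)
  "mfmjfj" → prefix "mfmjf" already present; 1 new (j)
  "mfmmfj" → prefix "mfm" already present; 3 new (m, f, j)
Total nodes = 5 + 3 + 3 + 2 + 0 + 0 + 2 + 1 + 3 = 19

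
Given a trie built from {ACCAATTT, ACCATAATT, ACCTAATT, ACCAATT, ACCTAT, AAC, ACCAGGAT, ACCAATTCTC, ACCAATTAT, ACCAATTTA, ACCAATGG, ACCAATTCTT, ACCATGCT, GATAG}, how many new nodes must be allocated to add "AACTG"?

Walking "AACTG" from the root, the first 3 characters ("AAC") follow existing edges; "T" is the first miss.
New nodes needed: |"AACTG"| − 3 = 5 − 3 = 2.

2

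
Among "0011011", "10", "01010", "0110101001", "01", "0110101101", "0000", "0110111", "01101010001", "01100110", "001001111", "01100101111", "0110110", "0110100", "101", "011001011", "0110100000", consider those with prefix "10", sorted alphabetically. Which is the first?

10

DFS of the "10" subtree visits, in order: "10", "101"
The 1st is 10.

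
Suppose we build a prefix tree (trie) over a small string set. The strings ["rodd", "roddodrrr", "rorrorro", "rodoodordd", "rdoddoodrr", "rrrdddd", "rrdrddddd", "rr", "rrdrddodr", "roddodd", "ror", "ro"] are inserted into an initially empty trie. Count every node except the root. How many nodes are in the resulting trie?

Insert word by word; a character creates a node only if that edge doesn't already exist:
  "rodd" → 4 new (r, o, d, d)
  "roddodrrr" → prefix "rodd" already present; 5 new (o, d, r, r, r)
  "rorrorro" → prefix "ro" already present; 6 new (r, r, o, r, r, o)
  "rodoodordd" → prefix "rod" already present; 7 new (o, o, d, o, r, d, d)
  "rdoddoodrr" → prefix "r" already present; 9 new (d, o, d, d, o, o, d, r, r)
  "rrrdddd" → prefix "r" already present; 6 new (r, r, d, d, d, d)
  "rrdrddddd" → prefix "rr" already present; 7 new (d, r, d, d, d, d, d)
  "rr" → prefix "rr" already present; 0 new (none)
  "rrdrddodr" → prefix "rrdrdd" already present; 3 new (o, d, r)
  "roddodd" → prefix "roddod" already present; 1 new (d)
  "ror" → prefix "ror" already present; 0 new (none)
  "ro" → prefix "ro" already present; 0 new (none)
Total nodes = 4 + 5 + 6 + 7 + 9 + 6 + 7 + 0 + 3 + 1 + 0 + 0 = 48

48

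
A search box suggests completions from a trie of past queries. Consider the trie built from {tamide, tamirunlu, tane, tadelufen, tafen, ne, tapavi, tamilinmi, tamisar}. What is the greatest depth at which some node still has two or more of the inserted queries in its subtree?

The deepest shared node is where two words last agree before diverging.
e.g. "tamide" and "tamilinmi" share the prefix "tami" of length 4; no pair shares a longer one.
Longest shared-prefix length: 4

4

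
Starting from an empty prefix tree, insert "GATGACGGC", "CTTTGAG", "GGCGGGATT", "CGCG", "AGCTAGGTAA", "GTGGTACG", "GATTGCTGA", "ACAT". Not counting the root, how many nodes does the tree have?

Count nodes per top-level branch (shared prefixes stored once):
  'A'-branch (ACAT, AGCTAGGTAA): 13 nodes
  'C'-branch (CGCG, CTTTGAG): 10 nodes
  'G'-branch (GATGACGGC, GATTGCTGA, GGCGGGATT, GTGGTACG): 30 nodes
Sum: 53

53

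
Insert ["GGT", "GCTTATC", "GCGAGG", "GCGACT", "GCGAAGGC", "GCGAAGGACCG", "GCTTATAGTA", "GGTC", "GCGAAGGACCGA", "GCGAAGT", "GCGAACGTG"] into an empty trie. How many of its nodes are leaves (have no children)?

9

A leaf is a node with no children — equivalently, the end of a word that is not a proper prefix of any other stored word.
Those words: "GCGAACGTG", "GCGAAGGACCGA", "GCGAAGGC", "GCGAAGT", "GCGACT", "GCGAGG", "GCTTATAGTA", "GCTTATC", "GGTC"
Leaf count: 9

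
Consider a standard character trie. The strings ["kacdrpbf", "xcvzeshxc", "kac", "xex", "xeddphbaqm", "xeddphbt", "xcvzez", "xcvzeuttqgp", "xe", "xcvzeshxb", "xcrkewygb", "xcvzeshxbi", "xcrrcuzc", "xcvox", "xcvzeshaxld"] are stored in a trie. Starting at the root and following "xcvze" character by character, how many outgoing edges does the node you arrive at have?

The children of the "xcvze" node are the distinct next characters among strings starting with "xcvze".
Characters that immediately follow "xcvze" among the stored strings: {s, u, z}.
That node has 3 child edges.

3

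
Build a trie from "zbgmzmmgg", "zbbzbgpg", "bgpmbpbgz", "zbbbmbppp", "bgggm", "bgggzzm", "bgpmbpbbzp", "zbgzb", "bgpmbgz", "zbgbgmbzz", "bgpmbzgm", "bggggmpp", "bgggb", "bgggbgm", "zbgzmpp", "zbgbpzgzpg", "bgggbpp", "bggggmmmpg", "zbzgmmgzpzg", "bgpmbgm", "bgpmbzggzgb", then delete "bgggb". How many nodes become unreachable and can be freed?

After clearing the end-marker at "bgggb", prune upward until reaching a node still needed by another word.
Every node on "bgggb" is still needed (e.g. by "bgggbgm"), so nothing is freed.
Nodes removed: 0

0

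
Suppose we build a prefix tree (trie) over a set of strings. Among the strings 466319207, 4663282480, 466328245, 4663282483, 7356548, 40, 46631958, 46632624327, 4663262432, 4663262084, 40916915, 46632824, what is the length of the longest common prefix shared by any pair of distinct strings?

Look for the deepest trie node that still has at least two words in its subtree.
e.g. "4663262432" and "46632624327" share the prefix "4663262432" of length 10; no pair shares a longer one.
Longest shared-prefix length: 10

10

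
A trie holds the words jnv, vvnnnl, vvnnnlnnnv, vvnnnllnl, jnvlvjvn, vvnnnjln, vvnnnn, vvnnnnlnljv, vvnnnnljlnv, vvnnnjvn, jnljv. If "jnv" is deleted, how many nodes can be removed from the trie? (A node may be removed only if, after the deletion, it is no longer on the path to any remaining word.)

Walk "jnv" from the leaf back toward the root, removing each node that no remaining word uses.
Every node on "jnv" is still needed (e.g. by "jnvlvjvn"), so nothing is freed.
Nodes removed: 0

0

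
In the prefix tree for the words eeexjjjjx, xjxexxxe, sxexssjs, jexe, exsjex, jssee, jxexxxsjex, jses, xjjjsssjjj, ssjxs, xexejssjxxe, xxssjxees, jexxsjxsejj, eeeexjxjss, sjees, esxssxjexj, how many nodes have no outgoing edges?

16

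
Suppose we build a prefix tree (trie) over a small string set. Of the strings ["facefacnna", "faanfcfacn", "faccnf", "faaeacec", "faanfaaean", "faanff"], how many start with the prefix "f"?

Walk to "f"; the words in its subtree are exactly those with that prefix.
Words under "f": faaeacec, faanfaaean, faanfcfacn, faanff, faccnf, facefacnna
Count: 6

6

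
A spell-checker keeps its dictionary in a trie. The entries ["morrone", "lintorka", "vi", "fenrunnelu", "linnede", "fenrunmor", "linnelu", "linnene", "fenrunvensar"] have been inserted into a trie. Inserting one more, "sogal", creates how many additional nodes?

"sogal" shares no prefix with any stored word, so all 5 characters open new nodes.
5 − 0 = 5 new nodes.

5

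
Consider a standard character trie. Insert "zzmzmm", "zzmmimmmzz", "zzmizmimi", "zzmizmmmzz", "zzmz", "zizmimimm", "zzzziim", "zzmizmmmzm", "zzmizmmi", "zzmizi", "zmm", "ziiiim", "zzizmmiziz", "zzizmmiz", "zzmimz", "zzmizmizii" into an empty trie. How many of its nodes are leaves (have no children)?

A leaf is a node with no children — equivalently, the end of a word that is not a proper prefix of any other stored word.
Those words: "ziiiim", "zizmimimm", "zmm", "zzizmmiziz", "zzmimz", "zzmizi", "zzmizmimi", "zzmizmizii", "zzmizmmi", "zzmizmmmzm", "zzmizmmmzz", "zzmmimmmzz", "zzmzmm", "zzzziim"
Leaf count: 14

14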